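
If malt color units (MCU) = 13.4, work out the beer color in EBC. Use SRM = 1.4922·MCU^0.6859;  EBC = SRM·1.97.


SRM = 1.4922·13.4^0.6859 = 8.8493
EBC = 8.8493·1.97

17.4331 EBC


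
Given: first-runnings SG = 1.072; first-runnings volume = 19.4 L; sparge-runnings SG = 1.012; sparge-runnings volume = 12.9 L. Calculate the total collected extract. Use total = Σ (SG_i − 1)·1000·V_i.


first = (1.072 − 1)·1000·19.4 = 1396.8000
sparge = (1.012 − 1)·1000·12.9 = 154.8000
total = 1396.8000 + 154.8000

1551.6000 gravity·L


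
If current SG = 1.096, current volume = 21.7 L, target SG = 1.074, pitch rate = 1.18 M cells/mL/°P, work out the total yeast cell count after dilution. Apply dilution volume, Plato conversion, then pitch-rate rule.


V_w = V·((SG_c−1)/(SG_t−1)−1);  °P = 259 − 259/SG_t;  cells = rate·(V+V_w)·°P
V_w = 21.7·((1.096−1)/(1.074−1)−1) = 6.4514
V_final = 21.7 + 6.4514 = 28.1514
°P = 259 − 259/1.074 = 17.8454
cells = 1.18·28.1514·17.8454

592.8004 billion cells


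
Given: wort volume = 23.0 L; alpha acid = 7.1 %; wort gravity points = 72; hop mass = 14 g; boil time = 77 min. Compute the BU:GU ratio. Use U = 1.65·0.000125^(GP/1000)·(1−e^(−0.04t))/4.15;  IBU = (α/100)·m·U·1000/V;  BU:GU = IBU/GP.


U = 1.65·0.000125^(72/1000)·(1−e^(−0.04·77))/4.15 = 0.1986
IBU = (7.1/100)·14·0.1986·1000/23.0 = 8.5830
BU:GU = 8.5830/72

0.1192


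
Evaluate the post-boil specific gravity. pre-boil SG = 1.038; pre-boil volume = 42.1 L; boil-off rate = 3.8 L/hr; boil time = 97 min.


V_post = V_pre − rate·(t/60);  SG_post = 1 + (SG_pre−1)·V_pre/V_post
V_post = 42.1 − 3.8·(97/60) = 35.9567
SG_post = 1 + (1.038 − 1)·42.1/35.9567

1.0445


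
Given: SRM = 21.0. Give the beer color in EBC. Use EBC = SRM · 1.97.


EBC = 21.0 · 1.97

41.3700 EBC


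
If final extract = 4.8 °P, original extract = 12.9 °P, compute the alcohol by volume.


SG = 259/(259 − P);  ABV = (OG − FG)·131.25
OG = 259/(259 − 12.9) = 1.0524
FG = 259/(259 − 4.8) = 1.0189
ABV = (1.0524 − 1.0189)·131.25

4.4015 % ABV


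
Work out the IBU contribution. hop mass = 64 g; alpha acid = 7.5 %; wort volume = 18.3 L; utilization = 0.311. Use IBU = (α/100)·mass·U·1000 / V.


IBU = (7.5/100)·64·0.311·1000 / 18.3

81.5738 IBU


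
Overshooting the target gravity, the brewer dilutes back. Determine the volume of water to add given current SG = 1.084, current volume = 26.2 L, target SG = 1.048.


V_water = V·((SG_curr − 1)/(SG_target − 1) − 1)
V_water = 26.2·((1.084 − 1)/(1.048 − 1) − 1)

19.6500 L


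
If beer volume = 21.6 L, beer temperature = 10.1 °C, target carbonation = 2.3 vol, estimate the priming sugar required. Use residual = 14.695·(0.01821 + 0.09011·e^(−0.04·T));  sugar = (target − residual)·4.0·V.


residual = 14.695·(0.01821 + 0.09011·e^(−0.04·10.1)) = 1.1517
sugar = (2.3 − 1.1517)·4.0·21.6

99.2159 g


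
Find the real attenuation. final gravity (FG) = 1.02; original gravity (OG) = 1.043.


AA = (OG−FG)/(OG−1)·100;  RA = AA·0.8192
AA = (1.043 − 1.02)/(1.043 − 1)·100 = 53.4884
RA = 53.4884·0.8192

43.8177 %


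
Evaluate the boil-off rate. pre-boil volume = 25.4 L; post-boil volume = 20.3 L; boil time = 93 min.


rate = (V_pre − V_post) / (t_min/60)
rate = (25.4 − 20.3) / (93/60)

3.2903 L/hr


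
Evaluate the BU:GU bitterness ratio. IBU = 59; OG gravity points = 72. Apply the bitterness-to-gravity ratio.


BU:GU = IBU / OG_points
BU:GU = 59 / 72

0.8194


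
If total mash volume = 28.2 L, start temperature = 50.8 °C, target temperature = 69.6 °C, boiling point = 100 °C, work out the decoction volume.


V_dec = V_total·(T_target − T_start)/(T_boil − T_start)
V_dec = 28.2·(69.6 − 50.8)/(100 − 50.8)

10.7756 L


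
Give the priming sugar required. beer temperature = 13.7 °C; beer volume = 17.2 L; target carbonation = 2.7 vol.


residual = 14.695·(0.01821 + 0.09011·e^(−0.04·T));  sugar = (target − residual)·4.0·V
residual = 14.695·(0.01821 + 0.09011·e^(−0.04·13.7)) = 1.0331
sugar = (2.7 − 1.0331)·4.0·17.2

114.6825 g


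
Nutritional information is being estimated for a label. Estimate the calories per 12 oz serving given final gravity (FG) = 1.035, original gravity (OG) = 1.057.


ABW = (OG−FG)·131.25·0.79/FG;  °P = 259 − 259/SG (for OG→OE and FG→AE);  RE = 0.1808·OE + 0.8192·AE;  Cal = (6.9·ABW + 4·(RE−0.1))·FG·3.55
ABW = (1.057 − 1.035)·131.25·0.79/1.035 = 2.2040
OE = 259 − 259/1.057 = 13.9669 °P
AE = 259 − 259/1.035 = 8.7585 °P
RE = 0.1808·13.9669 + 0.8192·8.7585 = 9.7001 °P
Cal = (6.9·2.2040 + 4·(9.7001−0.1))·1.035·3.55

196.9694 kcal


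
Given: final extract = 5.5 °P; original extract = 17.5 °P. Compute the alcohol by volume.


SG = 259/(259 − P);  ABV = (OG − FG)·131.25
OG = 259/(259 − 17.5) = 1.0725
FG = 259/(259 − 5.5) = 1.0217
ABV = (1.0725 − 1.0217)·131.25

6.6632 % ABV


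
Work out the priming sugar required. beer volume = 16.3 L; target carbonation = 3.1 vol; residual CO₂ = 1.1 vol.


sugar = (target − residual)·4.0·V
sugar = (3.1 − 1.1)·4.0·16.3

130.4000 g


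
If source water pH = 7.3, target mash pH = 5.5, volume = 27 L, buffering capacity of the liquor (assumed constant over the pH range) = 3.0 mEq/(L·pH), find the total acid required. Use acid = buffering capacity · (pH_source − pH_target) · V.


acid = 3.0 · (7.3 − 5.5) · 27

145.8000 mEq


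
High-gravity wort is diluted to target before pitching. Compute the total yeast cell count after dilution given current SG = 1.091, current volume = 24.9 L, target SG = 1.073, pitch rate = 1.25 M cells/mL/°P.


V_w = V·((SG_c−1)/(SG_t−1)−1);  °P = 259 − 259/SG_t;  cells = rate·(V+V_w)·°P
V_w = 24.9·((1.091−1)/(1.073−1)−1) = 6.1397
V_final = 24.9 + 6.1397 = 31.0397
°P = 259 − 259/1.073 = 17.6207
cells = 1.25·31.0397·17.6207

683.6767 billion cells


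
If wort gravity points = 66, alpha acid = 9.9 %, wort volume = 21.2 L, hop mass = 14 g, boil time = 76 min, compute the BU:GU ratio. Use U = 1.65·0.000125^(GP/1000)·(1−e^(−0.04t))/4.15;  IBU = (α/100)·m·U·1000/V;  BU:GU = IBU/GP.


U = 1.65·0.000125^(66/1000)·(1−e^(−0.04·76))/4.15 = 0.2092
IBU = (9.9/100)·14·0.2092·1000/21.2 = 13.6764
BU:GU = 13.6764/66

0.2072


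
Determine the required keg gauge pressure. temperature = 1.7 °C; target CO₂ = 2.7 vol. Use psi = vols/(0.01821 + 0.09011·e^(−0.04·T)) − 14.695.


psi = 2.7/(0.01821 + 0.09011·e^(−0.04·1.7)) − 14.695

11.6732 psi


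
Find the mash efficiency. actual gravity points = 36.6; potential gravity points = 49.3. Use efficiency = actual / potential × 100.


efficiency = 36.6 / 49.3 × 100

74.2394 %


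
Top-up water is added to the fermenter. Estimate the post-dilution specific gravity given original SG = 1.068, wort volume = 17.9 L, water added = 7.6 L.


SG_new = 1 + (SG_old − 1)·V_old/(V_old + V_water)
pts = (1.068 − 1)·1000·17.9/(17.9 + 7.6) = 47.7333
SG_new = 1 + 47.7333/1000

1.0477


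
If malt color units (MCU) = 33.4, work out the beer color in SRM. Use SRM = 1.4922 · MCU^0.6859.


SRM = 1.4922 · 33.4^0.6859

16.5564 SRM


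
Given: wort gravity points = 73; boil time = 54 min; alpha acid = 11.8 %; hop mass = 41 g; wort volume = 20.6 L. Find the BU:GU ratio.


U = 1.65·0.000125^(GP/1000)·(1−e^(−0.04t))/4.15;  IBU = (α/100)·m·U·1000/V;  BU:GU = IBU/GP
U = 1.65·0.000125^(73/1000)·(1−e^(−0.04·54))/4.15 = 0.1825
IBU = (11.8/100)·41·0.1825·1000/20.6 = 42.8640
BU:GU = 42.8640/73

0.5872


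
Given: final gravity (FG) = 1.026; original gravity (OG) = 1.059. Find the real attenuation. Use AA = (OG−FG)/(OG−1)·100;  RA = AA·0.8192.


AA = (1.059 − 1.026)/(1.059 − 1)·100 = 55.9322
RA = 55.9322·0.8192

45.8197 %


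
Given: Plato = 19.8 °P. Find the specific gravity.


SG = 259/(259 − P)
SG = 259/(259 − 19.8)

1.0828


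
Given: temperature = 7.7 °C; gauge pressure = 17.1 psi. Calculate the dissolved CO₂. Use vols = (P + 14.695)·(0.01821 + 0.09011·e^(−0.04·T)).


vols = (17.1 + 14.695)·(0.01821 + 0.09011·e^(−0.04·7.7))

2.6846 volumes


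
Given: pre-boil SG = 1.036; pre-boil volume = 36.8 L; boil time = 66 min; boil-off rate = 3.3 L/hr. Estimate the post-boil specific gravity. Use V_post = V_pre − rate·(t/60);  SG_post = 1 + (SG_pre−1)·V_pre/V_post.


V_post = 36.8 − 3.3·(66/60) = 33.1700
SG_post = 1 + (1.036 − 1)·36.8/33.1700

1.0399


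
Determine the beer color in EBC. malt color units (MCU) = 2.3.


SRM = 1.4922·MCU^0.6859;  EBC = SRM·1.97
SRM = 1.4922·2.3^0.6859 = 2.6420
EBC = 2.6420·1.97

5.2048 EBC


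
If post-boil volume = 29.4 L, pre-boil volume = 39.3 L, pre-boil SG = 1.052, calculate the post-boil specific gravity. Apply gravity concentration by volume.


SG_post = 1 + (SG_pre − 1)·V_pre/V_post
pts_pre = (1.052 − 1)·1000 = 52.0000
pts_post = 52.0000·39.3/29.4 = 69.5102
SG_post = 1 + 69.5102/1000

1.0695


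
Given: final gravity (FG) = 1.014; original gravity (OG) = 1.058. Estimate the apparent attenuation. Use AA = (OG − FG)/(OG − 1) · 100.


AA = (1.058 − 1.014)/(1.058 − 1) · 100

75.8621 %


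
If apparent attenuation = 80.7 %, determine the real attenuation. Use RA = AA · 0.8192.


RA = 80.7 · 0.8192

66.1094 %


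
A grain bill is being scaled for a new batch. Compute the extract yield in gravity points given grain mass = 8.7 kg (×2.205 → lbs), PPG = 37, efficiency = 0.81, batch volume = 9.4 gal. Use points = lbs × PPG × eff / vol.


lbs = 8.7 × 2.205 = 19.1835
points = 19.1835 × 37 × 0.81 / 9.4

61.1627 points


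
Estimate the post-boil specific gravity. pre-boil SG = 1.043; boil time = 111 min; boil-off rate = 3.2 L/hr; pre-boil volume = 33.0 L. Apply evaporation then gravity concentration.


V_post = V_pre − rate·(t/60);  SG_post = 1 + (SG_pre−1)·V_pre/V_post
V_post = 33.0 − 3.2·(111/60) = 27.0800
SG_post = 1 + (1.043 − 1)·33.0/27.0800

1.0524


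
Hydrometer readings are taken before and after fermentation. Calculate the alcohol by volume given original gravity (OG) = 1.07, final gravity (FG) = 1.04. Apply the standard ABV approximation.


ABV = (OG − FG) · 131.25
ABV = (1.07 − 1.04) · 131.25

3.9375 % ABV


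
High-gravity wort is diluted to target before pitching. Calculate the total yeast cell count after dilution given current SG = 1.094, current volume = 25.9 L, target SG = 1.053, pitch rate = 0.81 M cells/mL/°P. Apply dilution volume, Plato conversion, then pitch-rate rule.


V_w = V·((SG_c−1)/(SG_t−1)−1);  °P = 259 − 259/SG_t;  cells = rate·(V+V_w)·°P
V_w = 25.9·((1.094−1)/(1.053−1)−1) = 20.0358
V_final = 25.9 + 20.0358 = 45.9358
°P = 259 − 259/1.053 = 13.0361
cells = 0.81·45.9358·13.0361

485.0472 billion cells


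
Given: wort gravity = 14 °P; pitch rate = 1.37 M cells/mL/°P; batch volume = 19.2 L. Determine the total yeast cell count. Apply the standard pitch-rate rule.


cells (billions) = rate · V_L · °P
cells = 1.37 · 19.2 · 14

368.2560 billion cells


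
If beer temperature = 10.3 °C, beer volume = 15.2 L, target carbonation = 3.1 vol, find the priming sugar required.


residual = 14.695·(0.01821 + 0.09011·e^(−0.04·T));  sugar = (target − residual)·4.0·V
residual = 14.695·(0.01821 + 0.09011·e^(−0.04·10.3)) = 1.1446
sugar = (3.1 − 1.1446)·4.0·15.2

118.8869 g


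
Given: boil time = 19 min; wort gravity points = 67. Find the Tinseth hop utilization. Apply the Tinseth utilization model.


U = 1.65·0.000125^(GP/1000) · (1 − e^(−0.04·t))/4.15
bigness = 1.65·0.000125^(67/1000) = 0.9036
boil_factor = (1 − e^(−0.04·19))/4.15 = 0.1283
U = 0.9036 · 0.1283

0.1159


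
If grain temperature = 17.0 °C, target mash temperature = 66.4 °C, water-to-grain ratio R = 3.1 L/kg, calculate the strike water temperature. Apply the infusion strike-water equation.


T_strike = (0.41/R)·(T_mash − T_grain) + T_mash
T_strike = (0.41/3.1)·(66.4 − 17.0) + 66.4

72.9335 °C


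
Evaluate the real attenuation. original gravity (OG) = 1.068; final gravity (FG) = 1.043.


AA = (OG−FG)/(OG−1)·100;  RA = AA·0.8192
AA = (1.068 − 1.043)/(1.068 − 1)·100 = 36.7647
RA = 36.7647·0.8192

30.1176 %


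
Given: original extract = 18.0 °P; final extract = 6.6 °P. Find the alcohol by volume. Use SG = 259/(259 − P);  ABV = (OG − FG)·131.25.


OG = 259/(259 − 18.0) = 1.0747
FG = 259/(259 − 6.6) = 1.0261
ABV = (1.0747 − 1.0261)·131.25

6.3709 % ABV


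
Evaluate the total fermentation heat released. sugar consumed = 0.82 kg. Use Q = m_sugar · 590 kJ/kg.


Q = 0.82 · 590

483.8000 kJ


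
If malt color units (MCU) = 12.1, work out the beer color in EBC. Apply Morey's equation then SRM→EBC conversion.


SRM = 1.4922·MCU^0.6859;  EBC = SRM·1.97
SRM = 1.4922·12.1^0.6859 = 8.2511
EBC = 8.2511·1.97

16.2546 EBC


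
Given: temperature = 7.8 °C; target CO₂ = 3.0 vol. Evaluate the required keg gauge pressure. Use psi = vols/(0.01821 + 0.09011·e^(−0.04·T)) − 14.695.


psi = 3.0/(0.01821 + 0.09011·e^(−0.04·7.8)) − 14.695

20.9476 psi


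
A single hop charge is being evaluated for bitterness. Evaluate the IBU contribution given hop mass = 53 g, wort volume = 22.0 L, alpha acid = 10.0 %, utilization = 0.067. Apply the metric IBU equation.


IBU = (α/100)·mass·U·1000 / V
IBU = (10.0/100)·53·0.067·1000 / 22.0

16.1409 IBU


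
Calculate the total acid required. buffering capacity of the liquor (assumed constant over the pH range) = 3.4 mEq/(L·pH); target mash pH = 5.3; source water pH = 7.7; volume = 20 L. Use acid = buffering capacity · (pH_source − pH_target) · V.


acid = 3.4 · (7.7 − 5.3) · 20

163.2000 mEq


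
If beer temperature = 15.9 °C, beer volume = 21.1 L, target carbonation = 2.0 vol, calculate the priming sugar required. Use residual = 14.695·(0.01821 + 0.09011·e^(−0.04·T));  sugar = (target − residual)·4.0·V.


residual = 14.695·(0.01821 + 0.09011·e^(−0.04·15.9)) = 0.9686
sugar = (2.0 − 0.9686)·4.0·21.1

87.0487 g


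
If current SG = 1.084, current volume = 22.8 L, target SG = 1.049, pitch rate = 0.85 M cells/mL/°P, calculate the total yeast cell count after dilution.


V_w = V·((SG_c−1)/(SG_t−1)−1);  °P = 259 − 259/SG_t;  cells = rate·(V+V_w)·°P
V_w = 22.8·((1.084−1)/(1.049−1)−1) = 16.2857
V_final = 22.8 + 16.2857 = 39.0857
°P = 259 − 259/1.049 = 12.0982
cells = 0.85·39.0857·12.0982

401.9364 billion cells


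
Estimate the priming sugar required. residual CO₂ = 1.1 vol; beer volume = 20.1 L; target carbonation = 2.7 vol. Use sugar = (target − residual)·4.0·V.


sugar = (2.7 − 1.1)·4.0·20.1

128.6400 g


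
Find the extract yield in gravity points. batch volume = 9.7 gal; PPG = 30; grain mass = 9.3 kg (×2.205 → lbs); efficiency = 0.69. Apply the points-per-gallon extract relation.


points = lbs × PPG × eff / vol
lbs = 9.3 × 2.205 = 20.5065
points = 20.5065 × 30 × 0.69 / 9.7

43.7613 points


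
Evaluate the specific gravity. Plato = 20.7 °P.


SG = 259/(259 − P)
SG = 259/(259 − 20.7)

1.0869


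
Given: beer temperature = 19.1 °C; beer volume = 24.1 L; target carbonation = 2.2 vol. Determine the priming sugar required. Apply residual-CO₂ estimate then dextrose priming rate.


residual = 14.695·(0.01821 + 0.09011·e^(−0.04·T));  sugar = (target − residual)·4.0·V
residual = 14.695·(0.01821 + 0.09011·e^(−0.04·19.1)) = 0.8844
sugar = (2.2 − 0.8844)·4.0·24.1

126.8246 g


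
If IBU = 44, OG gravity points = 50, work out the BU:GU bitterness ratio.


BU:GU = IBU / OG_points
BU:GU = 44 / 50

0.8800


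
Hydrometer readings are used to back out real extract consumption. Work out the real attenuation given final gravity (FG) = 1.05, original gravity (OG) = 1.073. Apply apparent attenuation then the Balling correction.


AA = (OG−FG)/(OG−1)·100;  RA = AA·0.8192
AA = (1.073 − 1.05)/(1.073 − 1)·100 = 31.5068
RA = 31.5068·0.8192

25.8104 %


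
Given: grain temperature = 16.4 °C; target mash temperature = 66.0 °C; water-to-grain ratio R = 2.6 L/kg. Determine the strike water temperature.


T_strike = (0.41/R)·(T_mash − T_grain) + T_mash
T_strike = (0.41/2.6)·(66.0 − 16.4) + 66.0

73.8215 °C


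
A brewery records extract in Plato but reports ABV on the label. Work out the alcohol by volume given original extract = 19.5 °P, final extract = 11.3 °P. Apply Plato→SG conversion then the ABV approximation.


SG = 259/(259 − P);  ABV = (OG − FG)·131.25
OG = 259/(259 − 19.5) = 1.0814
FG = 259/(259 − 11.3) = 1.0456
ABV = (1.0814 − 1.0456)·131.25

4.6987 % ABV


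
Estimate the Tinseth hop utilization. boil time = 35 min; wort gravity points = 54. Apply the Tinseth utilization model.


U = 1.65·0.000125^(GP/1000) · (1 − e^(−0.04·t))/4.15
bigness = 1.65·0.000125^(54/1000) = 1.0156
boil_factor = (1 − e^(−0.04·35))/4.15 = 0.1815
U = 1.0156 · 0.1815

0.1844


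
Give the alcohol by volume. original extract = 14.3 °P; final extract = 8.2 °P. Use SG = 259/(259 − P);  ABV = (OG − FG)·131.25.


OG = 259/(259 − 14.3) = 1.0584
FG = 259/(259 − 8.2) = 1.0327
ABV = (1.0584 − 1.0327)·131.25

3.3788 % ABV


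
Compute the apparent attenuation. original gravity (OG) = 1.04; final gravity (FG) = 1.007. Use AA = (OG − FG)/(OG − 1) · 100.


AA = (1.04 − 1.007)/(1.04 − 1) · 100

82.5000 %


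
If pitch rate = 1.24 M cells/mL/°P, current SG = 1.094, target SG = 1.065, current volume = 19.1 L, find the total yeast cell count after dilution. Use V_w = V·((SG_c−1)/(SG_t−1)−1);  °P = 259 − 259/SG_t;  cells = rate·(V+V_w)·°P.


V_w = 19.1·((1.094−1)/(1.065−1)−1) = 8.5215
V_final = 19.1 + 8.5215 = 27.6215
°P = 259 − 259/1.065 = 15.8075
cells = 1.24·27.6215·15.8075

541.4185 billion cells


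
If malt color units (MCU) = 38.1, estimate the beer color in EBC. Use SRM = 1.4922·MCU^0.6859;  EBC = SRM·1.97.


SRM = 1.4922·38.1^0.6859 = 18.1211
EBC = 18.1211·1.97

35.6985 EBC


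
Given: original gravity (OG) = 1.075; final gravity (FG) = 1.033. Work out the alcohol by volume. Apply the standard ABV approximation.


ABV = (OG − FG) · 131.25
ABV = (1.075 − 1.033) · 131.25

5.5125 % ABV


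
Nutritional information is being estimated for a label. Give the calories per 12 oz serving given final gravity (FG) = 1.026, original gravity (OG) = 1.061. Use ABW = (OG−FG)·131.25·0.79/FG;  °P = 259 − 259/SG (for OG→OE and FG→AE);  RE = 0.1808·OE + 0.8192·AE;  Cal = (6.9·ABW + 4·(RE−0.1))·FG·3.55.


ABW = (1.061 − 1.026)·131.25·0.79/1.026 = 3.5371
OE = 259 − 259/1.061 = 14.8907 °P
AE = 259 − 259/1.026 = 6.5634 °P
RE = 0.1808·14.8907 + 0.8192·6.5634 = 8.0689 °P
Cal = (6.9·3.5371 + 4·(8.0689−0.1))·1.026·3.55

204.9948 kcal


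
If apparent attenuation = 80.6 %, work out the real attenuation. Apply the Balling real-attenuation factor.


RA = AA · 0.8192
RA = 80.6 · 0.8192

66.0275 %


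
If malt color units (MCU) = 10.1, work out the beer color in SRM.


SRM = 1.4922 · MCU^0.6859
SRM = 1.4922 · 10.1^0.6859

7.2894 SRM


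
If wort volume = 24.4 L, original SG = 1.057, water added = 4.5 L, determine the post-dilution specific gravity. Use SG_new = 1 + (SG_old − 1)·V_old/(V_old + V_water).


pts = (1.057 − 1)·1000·24.4/(24.4 + 4.5) = 48.1246
SG_new = 1 + 48.1246/1000

1.0481


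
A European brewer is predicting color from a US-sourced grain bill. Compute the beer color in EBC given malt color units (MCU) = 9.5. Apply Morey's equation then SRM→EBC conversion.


SRM = 1.4922·MCU^0.6859;  EBC = SRM·1.97
SRM = 1.4922·9.5^0.6859 = 6.9895
EBC = 6.9895·1.97

13.7694 EBC


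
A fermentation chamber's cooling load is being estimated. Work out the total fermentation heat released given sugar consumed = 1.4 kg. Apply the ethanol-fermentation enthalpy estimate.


Q = m_sugar · 590 kJ/kg
Q = 1.4 · 590

826.0000 kJ


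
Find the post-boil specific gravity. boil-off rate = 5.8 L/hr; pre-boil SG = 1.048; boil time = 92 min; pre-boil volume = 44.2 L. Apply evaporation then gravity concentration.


V_post = V_pre − rate·(t/60);  SG_post = 1 + (SG_pre−1)·V_pre/V_post
V_post = 44.2 − 5.8·(92/60) = 35.3067
SG_post = 1 + (1.048 − 1)·44.2/35.3067

1.0601


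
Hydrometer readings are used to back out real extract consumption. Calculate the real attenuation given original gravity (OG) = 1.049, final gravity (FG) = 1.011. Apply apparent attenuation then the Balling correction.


AA = (OG−FG)/(OG−1)·100;  RA = AA·0.8192
AA = (1.049 − 1.011)/(1.049 − 1)·100 = 77.5510
RA = 77.5510·0.8192

63.5298 %


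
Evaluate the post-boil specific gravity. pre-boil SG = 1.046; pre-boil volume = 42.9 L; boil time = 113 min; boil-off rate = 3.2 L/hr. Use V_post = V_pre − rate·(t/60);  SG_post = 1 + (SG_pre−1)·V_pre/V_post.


V_post = 42.9 − 3.2·(113/60) = 36.8733
SG_post = 1 + (1.046 − 1)·42.9/36.8733

1.0535


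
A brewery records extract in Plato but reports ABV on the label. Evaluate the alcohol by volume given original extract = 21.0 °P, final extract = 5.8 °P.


SG = 259/(259 − P);  ABV = (OG − FG)·131.25
OG = 259/(259 − 21.0) = 1.0882
FG = 259/(259 − 5.8) = 1.0229
ABV = (1.0882 − 1.0229)·131.25

8.5744 % ABV


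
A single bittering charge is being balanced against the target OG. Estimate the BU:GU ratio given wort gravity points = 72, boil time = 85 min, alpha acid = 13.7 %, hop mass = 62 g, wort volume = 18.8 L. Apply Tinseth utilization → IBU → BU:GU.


U = 1.65·0.000125^(GP/1000)·(1−e^(−0.04t))/4.15;  IBU = (α/100)·m·U·1000/V;  BU:GU = IBU/GP
U = 1.65·0.000125^(72/1000)·(1−e^(−0.04·85))/4.15 = 0.2012
IBU = (13.7/100)·62·0.2012·1000/18.8 = 90.9131
BU:GU = 90.9131/72

1.2627


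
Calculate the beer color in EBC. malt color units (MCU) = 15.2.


SRM = 1.4922·MCU^0.6859;  EBC = SRM·1.97
SRM = 1.4922·15.2^0.6859 = 9.6484
EBC = 9.6484·1.97

19.0073 EBC


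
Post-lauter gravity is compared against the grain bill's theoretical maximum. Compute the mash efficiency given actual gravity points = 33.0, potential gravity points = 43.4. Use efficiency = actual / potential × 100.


efficiency = 33.0 / 43.4 × 100

76.0369 %


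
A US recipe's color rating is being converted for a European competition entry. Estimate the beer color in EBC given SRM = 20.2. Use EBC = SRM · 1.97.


EBC = 20.2 · 1.97

39.7940 EBC


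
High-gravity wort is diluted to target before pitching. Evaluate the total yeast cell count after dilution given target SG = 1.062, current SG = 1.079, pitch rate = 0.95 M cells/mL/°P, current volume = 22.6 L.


V_w = V·((SG_c−1)/(SG_t−1)−1);  °P = 259 − 259/SG_t;  cells = rate·(V+V_w)·°P
V_w = 22.6·((1.079−1)/(1.062−1)−1) = 6.1968
V_final = 22.6 + 6.1968 = 28.7968
°P = 259 − 259/1.062 = 15.1205
cells = 0.95·28.7968·15.1205

413.6513 billion cells


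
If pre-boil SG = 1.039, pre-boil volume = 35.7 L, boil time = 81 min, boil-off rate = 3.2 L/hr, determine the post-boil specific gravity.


V_post = V_pre − rate·(t/60);  SG_post = 1 + (SG_pre−1)·V_pre/V_post
V_post = 35.7 − 3.2·(81/60) = 31.3800
SG_post = 1 + (1.039 − 1)·35.7/31.3800

1.0444


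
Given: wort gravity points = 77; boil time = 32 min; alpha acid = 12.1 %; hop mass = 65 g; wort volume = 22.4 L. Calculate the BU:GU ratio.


U = 1.65·0.000125^(GP/1000)·(1−e^(−0.04t))/4.15;  IBU = (α/100)·m·U·1000/V;  BU:GU = IBU/GP
U = 1.65·0.000125^(77/1000)·(1−e^(−0.04·32))/4.15 = 0.1437
IBU = (12.1/100)·65·0.1437·1000/22.4 = 50.4503
BU:GU = 50.4503/77

0.6552


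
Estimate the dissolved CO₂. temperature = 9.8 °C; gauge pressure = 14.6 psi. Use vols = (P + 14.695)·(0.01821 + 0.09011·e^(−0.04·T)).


vols = (14.6 + 14.695)·(0.01821 + 0.09011·e^(−0.04·9.8))

2.3172 volumes


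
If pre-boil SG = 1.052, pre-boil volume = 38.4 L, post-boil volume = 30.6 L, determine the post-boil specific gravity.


SG_post = 1 + (SG_pre − 1)·V_pre/V_post
pts_pre = (1.052 − 1)·1000 = 52.0000
pts_post = 52.0000·38.4/30.6 = 65.2549
SG_post = 1 + 65.2549/1000

1.0653


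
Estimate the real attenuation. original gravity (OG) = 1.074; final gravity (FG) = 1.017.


AA = (OG−FG)/(OG−1)·100;  RA = AA·0.8192
AA = (1.074 − 1.017)/(1.074 − 1)·100 = 77.0270
RA = 77.0270·0.8192

63.1005 %


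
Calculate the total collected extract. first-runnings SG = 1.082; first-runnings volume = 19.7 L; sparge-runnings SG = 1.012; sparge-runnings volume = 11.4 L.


total = Σ (SG_i − 1)·1000·V_i
first = (1.082 − 1)·1000·19.7 = 1615.4000
sparge = (1.012 − 1)·1000·11.4 = 136.8000
total = 1615.4000 + 136.8000

1752.2000 gravity·L


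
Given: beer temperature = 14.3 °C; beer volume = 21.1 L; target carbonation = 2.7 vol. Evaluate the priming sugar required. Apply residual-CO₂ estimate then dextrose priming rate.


residual = 14.695·(0.01821 + 0.09011·e^(−0.04·T));  sugar = (target − residual)·4.0·V
residual = 14.695·(0.01821 + 0.09011·e^(−0.04·14.3)) = 1.0149
sugar = (2.7 − 1.0149)·4.0·21.1

142.2183 g


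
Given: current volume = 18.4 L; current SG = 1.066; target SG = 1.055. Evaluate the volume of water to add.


V_water = V·((SG_curr − 1)/(SG_target − 1) − 1)
V_water = 18.4·((1.066 − 1)/(1.055 − 1) − 1)

3.6800 L


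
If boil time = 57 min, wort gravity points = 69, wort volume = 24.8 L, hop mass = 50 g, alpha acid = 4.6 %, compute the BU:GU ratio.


U = 1.65·0.000125^(GP/1000)·(1−e^(−0.04t))/4.15;  IBU = (α/100)·m·U·1000/V;  BU:GU = IBU/GP
U = 1.65·0.000125^(69/1000)·(1−e^(−0.04·57))/4.15 = 0.1920
IBU = (4.6/100)·50·0.1920·1000/24.8 = 17.8048
BU:GU = 17.8048/69

0.2580


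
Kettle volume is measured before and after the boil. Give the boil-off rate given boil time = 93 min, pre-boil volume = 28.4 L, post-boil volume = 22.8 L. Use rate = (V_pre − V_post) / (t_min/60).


rate = (28.4 − 22.8) / (93/60)

3.6129 L/hr


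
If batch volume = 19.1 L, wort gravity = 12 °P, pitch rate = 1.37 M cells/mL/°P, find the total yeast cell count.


cells (billions) = rate · V_L · °P
cells = 1.37 · 19.1 · 12

314.0040 billion cells


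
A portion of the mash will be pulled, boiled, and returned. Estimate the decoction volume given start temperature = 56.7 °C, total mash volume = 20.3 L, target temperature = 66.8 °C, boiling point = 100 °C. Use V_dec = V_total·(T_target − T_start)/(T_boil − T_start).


V_dec = 20.3·(66.8 − 56.7)/(100 − 56.7)

4.7351 L


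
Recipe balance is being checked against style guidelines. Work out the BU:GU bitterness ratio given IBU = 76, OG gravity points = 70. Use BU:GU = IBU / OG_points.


BU:GU = 76 / 70

1.0857


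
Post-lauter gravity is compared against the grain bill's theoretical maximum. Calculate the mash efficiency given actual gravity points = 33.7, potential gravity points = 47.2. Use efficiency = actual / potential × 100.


efficiency = 33.7 / 47.2 × 100

71.3983 %


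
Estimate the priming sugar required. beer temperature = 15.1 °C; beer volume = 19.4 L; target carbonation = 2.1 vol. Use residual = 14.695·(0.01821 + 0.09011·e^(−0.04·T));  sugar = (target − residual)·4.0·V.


residual = 14.695·(0.01821 + 0.09011·e^(−0.04·15.1)) = 0.9914
sugar = (2.1 − 0.9914)·4.0·19.4

86.0264 g


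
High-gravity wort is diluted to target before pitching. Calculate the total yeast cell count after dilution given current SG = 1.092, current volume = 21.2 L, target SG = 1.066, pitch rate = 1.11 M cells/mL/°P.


V_w = V·((SG_c−1)/(SG_t−1)−1);  °P = 259 − 259/SG_t;  cells = rate·(V+V_w)·°P
V_w = 21.2·((1.092−1)/(1.066−1)−1) = 8.3515
V_final = 21.2 + 8.3515 = 29.5515
°P = 259 − 259/1.066 = 16.0356
cells = 1.11·29.5515·16.0356

526.0042 billion cells


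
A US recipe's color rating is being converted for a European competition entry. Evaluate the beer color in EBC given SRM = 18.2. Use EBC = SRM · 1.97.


EBC = 18.2 · 1.97

35.8540 EBC


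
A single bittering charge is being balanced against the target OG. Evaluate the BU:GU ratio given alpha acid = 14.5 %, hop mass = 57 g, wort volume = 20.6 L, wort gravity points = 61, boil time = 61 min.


U = 1.65·0.000125^(GP/1000)·(1−e^(−0.04t))/4.15;  IBU = (α/100)·m·U·1000/V;  BU:GU = IBU/GP
U = 1.65·0.000125^(61/1000)·(1−e^(−0.04·61))/4.15 = 0.2098
IBU = (14.5/100)·57·0.2098·1000/20.6 = 84.1622
BU:GU = 84.1622/61

1.3797


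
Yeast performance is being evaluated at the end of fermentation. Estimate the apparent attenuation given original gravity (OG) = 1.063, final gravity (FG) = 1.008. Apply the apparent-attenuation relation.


AA = (OG − FG)/(OG − 1) · 100
AA = (1.063 − 1.008)/(1.063 − 1) · 100

87.3016 %


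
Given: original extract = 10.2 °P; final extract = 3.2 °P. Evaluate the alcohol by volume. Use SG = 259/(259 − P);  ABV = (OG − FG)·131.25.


OG = 259/(259 − 10.2) = 1.0410
FG = 259/(259 − 3.2) = 1.0125
ABV = (1.0410 − 1.0125)·131.25

3.7389 % ABV


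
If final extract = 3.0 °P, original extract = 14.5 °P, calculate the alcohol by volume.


SG = 259/(259 − P);  ABV = (OG − FG)·131.25
OG = 259/(259 − 14.5) = 1.0593
FG = 259/(259 − 3.0) = 1.0117
ABV = (1.0593 − 1.0117)·131.25

6.2457 % ABV


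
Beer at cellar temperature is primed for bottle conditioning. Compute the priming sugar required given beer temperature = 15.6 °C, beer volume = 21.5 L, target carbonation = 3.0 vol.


residual = 14.695·(0.01821 + 0.09011·e^(−0.04·T));  sugar = (target − residual)·4.0·V
residual = 14.695·(0.01821 + 0.09011·e^(−0.04·15.6)) = 0.9771
sugar = (3.0 − 0.9771)·4.0·21.5

173.9711 g


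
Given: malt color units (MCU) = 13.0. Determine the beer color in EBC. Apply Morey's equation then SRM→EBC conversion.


SRM = 1.4922·MCU^0.6859;  EBC = SRM·1.97
SRM = 1.4922·13.0^0.6859 = 8.6672
EBC = 8.6672·1.97

17.0745 EBC


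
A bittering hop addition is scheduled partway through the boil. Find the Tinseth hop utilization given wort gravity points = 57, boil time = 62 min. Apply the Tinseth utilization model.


U = 1.65·0.000125^(GP/1000) · (1 − e^(−0.04·t))/4.15
bigness = 1.65·0.000125^(57/1000) = 0.9886
boil_factor = (1 − e^(−0.04·62))/4.15 = 0.2208
U = 0.9886 · 0.2208

0.2183


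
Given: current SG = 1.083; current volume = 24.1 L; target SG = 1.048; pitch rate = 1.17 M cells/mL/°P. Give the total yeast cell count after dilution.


V_w = V·((SG_c−1)/(SG_t−1)−1);  °P = 259 − 259/SG_t;  cells = rate·(V+V_w)·°P
V_w = 24.1·((1.083−1)/(1.048−1)−1) = 17.5729
V_final = 24.1 + 17.5729 = 41.6729
°P = 259 − 259/1.048 = 11.8626
cells = 1.17·41.6729·11.8626

578.3883 billion cells


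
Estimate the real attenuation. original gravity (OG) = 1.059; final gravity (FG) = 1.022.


AA = (OG−FG)/(OG−1)·100;  RA = AA·0.8192
AA = (1.059 − 1.022)/(1.059 − 1)·100 = 62.7119
RA = 62.7119·0.8192

51.3736 %


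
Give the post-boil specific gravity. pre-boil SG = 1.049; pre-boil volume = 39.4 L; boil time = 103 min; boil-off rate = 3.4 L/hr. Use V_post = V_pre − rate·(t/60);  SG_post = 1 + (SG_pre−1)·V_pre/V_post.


V_post = 39.4 − 3.4·(103/60) = 33.5633
SG_post = 1 + (1.049 − 1)·39.4/33.5633

1.0575


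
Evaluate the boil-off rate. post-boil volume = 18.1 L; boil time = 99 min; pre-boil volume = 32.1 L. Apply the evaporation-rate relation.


rate = (V_pre − V_post) / (t_min/60)
rate = (32.1 − 18.1) / (99/60)

8.4848 L/hr


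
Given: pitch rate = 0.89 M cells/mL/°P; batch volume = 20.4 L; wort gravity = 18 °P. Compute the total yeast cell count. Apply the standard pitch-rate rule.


cells (billions) = rate · V_L · °P
cells = 0.89 · 20.4 · 18

326.8080 billion cells


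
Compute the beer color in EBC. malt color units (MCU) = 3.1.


SRM = 1.4922·MCU^0.6859;  EBC = SRM·1.97
SRM = 1.4922·3.1^0.6859 = 3.2423
EBC = 3.2423·1.97

6.3873 EBC


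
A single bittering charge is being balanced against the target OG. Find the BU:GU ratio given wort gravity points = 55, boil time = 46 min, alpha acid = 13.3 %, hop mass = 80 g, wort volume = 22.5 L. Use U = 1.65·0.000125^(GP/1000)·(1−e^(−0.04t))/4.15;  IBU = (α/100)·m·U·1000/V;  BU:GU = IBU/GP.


U = 1.65·0.000125^(55/1000)·(1−e^(−0.04·46))/4.15 = 0.2040
IBU = (13.3/100)·80·0.2040·1000/22.5 = 96.4751
BU:GU = 96.4751/55

1.7541


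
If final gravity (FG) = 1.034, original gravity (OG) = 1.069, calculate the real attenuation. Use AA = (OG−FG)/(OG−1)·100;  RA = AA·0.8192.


AA = (1.069 − 1.034)/(1.069 − 1)·100 = 50.7246
RA = 50.7246·0.8192

41.5536 %


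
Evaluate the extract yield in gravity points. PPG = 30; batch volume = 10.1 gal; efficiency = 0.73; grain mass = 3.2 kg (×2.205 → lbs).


points = lbs × PPG × eff / vol
lbs = 3.2 × 2.205 = 7.0560
points = 7.0560 × 30 × 0.73 / 10.1

15.2996 points


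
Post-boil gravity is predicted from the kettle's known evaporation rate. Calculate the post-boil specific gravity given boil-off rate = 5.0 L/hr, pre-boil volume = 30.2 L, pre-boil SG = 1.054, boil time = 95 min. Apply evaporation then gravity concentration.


V_post = V_pre − rate·(t/60);  SG_post = 1 + (SG_pre−1)·V_pre/V_post
V_post = 30.2 − 5.0·(95/60) = 22.2833
SG_post = 1 + (1.054 − 1)·30.2/22.2833

1.0732


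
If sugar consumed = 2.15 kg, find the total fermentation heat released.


Q = m_sugar · 590 kJ/kg
Q = 2.15 · 590

1268.5000 kJ


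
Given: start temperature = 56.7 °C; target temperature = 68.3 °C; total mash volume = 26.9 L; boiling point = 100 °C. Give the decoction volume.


V_dec = V_total·(T_target − T_start)/(T_boil − T_start)
V_dec = 26.9·(68.3 − 56.7)/(100 − 56.7)

7.2065 L


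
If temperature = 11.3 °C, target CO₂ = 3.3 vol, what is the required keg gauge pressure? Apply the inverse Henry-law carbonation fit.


psi = vols/(0.01821 + 0.09011·e^(−0.04·T)) − 14.695
psi = 3.3/(0.01821 + 0.09011·e^(−0.04·11.3)) − 14.695

28.9836 psi


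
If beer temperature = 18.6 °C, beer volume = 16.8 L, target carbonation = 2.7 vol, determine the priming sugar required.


residual = 14.695·(0.01821 + 0.09011·e^(−0.04·T));  sugar = (target − residual)·4.0·V
residual = 14.695·(0.01821 + 0.09011·e^(−0.04·18.6)) = 0.8969
sugar = (2.7 − 0.8969)·4.0·16.8

121.1715 g


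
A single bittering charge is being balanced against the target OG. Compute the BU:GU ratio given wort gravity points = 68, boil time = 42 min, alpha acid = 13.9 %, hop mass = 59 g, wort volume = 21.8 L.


U = 1.65·0.000125^(GP/1000)·(1−e^(−0.04t))/4.15;  IBU = (α/100)·m·U·1000/V;  BU:GU = IBU/GP
U = 1.65·0.000125^(68/1000)·(1−e^(−0.04·42))/4.15 = 0.1756
IBU = (13.9/100)·59·0.1756·1000/21.8 = 66.0482
BU:GU = 66.0482/68

0.9713


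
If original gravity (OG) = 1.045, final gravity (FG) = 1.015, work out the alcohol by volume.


ABV = (OG − FG) · 131.25
ABV = (1.045 − 1.015) · 131.25

3.9375 % ABV


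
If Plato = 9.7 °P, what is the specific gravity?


SG = 259/(259 − P)
SG = 259/(259 − 9.7)

1.0389


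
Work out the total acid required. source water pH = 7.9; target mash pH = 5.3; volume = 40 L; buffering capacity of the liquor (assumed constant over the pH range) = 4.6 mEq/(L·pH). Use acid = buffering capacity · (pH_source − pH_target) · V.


acid = 4.6 · (7.9 − 5.3) · 40

478.4000 mEq


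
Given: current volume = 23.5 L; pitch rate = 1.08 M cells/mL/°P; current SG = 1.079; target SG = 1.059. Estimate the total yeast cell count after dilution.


V_w = V·((SG_c−1)/(SG_t−1)−1);  °P = 259 − 259/SG_t;  cells = rate·(V+V_w)·°P
V_w = 23.5·((1.079−1)/(1.059−1)−1) = 7.9661
V_final = 23.5 + 7.9661 = 31.4661
°P = 259 − 259/1.059 = 14.4297
cells = 1.08·31.4661·14.4297

490.3684 billion cells


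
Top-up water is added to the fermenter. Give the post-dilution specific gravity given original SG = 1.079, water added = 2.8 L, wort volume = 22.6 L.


SG_new = 1 + (SG_old − 1)·V_old/(V_old + V_water)
pts = (1.079 − 1)·1000·22.6/(22.6 + 2.8) = 70.2913
SG_new = 1 + 70.2913/1000

1.0703


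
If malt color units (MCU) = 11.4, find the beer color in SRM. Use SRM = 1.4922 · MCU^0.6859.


SRM = 1.4922 · 11.4^0.6859

7.9206 SRM


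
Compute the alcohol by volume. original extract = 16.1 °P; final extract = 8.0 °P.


SG = 259/(259 − P);  ABV = (OG − FG)·131.25
OG = 259/(259 − 16.1) = 1.0663
FG = 259/(259 − 8.0) = 1.0319
ABV = (1.0663 − 1.0319)·131.25

4.5163 % ABV


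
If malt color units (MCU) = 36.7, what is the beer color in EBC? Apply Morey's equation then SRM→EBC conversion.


SRM = 1.4922·MCU^0.6859;  EBC = SRM·1.97
SRM = 1.4922·36.7^0.6859 = 17.6617
EBC = 17.6617·1.97

34.7935 EBC


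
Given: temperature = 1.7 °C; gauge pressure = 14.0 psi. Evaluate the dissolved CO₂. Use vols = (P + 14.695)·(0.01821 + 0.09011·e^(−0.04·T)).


vols = (14.0 + 14.695)·(0.01821 + 0.09011·e^(−0.04·1.7))

2.9383 volumes


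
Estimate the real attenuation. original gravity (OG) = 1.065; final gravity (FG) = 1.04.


AA = (OG−FG)/(OG−1)·100;  RA = AA·0.8192
AA = (1.065 − 1.04)/(1.065 − 1)·100 = 38.4615
RA = 38.4615·0.8192

31.5077 %


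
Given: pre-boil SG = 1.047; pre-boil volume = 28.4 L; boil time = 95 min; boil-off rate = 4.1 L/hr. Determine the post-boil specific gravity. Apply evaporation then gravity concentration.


V_post = V_pre − rate·(t/60);  SG_post = 1 + (SG_pre−1)·V_pre/V_post
V_post = 28.4 − 4.1·(95/60) = 21.9083
SG_post = 1 + (1.047 − 1)·28.4/21.9083

1.0609


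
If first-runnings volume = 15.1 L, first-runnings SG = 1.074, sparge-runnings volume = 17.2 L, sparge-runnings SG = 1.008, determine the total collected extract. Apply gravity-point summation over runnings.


total = Σ (SG_i − 1)·1000·V_i
first = (1.074 − 1)·1000·15.1 = 1117.4000
sparge = (1.008 − 1)·1000·17.2 = 137.6000
total = 1117.4000 + 137.6000

1255.0000 gravity·L


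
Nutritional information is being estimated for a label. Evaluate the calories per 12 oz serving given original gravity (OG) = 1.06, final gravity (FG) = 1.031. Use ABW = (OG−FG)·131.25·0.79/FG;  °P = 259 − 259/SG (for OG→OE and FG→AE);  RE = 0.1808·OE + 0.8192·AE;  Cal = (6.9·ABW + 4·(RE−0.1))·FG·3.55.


ABW = (1.06 − 1.031)·131.25·0.79/1.031 = 2.9165
OE = 259 − 259/1.06 = 14.6604 °P
AE = 259 − 259/1.031 = 7.7876 °P
RE = 0.1808·14.6604 + 0.8192·7.7876 = 9.0302 °P
Cal = (6.9·2.9165 + 4·(9.0302−0.1))·1.031·3.55

204.3946 kcal


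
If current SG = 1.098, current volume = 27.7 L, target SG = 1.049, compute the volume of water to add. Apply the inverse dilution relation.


V_water = V·((SG_curr − 1)/(SG_target − 1) − 1)
V_water = 27.7·((1.098 − 1)/(1.049 − 1) − 1)

27.7000 L


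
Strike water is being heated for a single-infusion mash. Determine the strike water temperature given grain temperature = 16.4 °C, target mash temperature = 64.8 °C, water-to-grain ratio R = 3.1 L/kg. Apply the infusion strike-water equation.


T_strike = (0.41/R)·(T_mash − T_grain) + T_mash
T_strike = (0.41/3.1)·(64.8 − 16.4) + 64.8

71.2013 °C


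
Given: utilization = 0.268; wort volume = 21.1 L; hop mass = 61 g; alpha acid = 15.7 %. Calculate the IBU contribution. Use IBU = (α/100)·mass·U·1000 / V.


IBU = (15.7/100)·61·0.268·1000 / 21.1

121.6415 IBU
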